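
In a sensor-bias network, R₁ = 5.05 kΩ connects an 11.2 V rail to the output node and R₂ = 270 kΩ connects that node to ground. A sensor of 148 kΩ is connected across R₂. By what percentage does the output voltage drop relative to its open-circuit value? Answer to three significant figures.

3.24 %

The divider's output (Thévenin) resistance is R₁‖R₂ = 4.957 kΩ.
Fractional drop under load = R_th/(R_th + R_L) = 4.957 / (4.957 + 148) = 0.03241.
So the output falls by 3.24 %.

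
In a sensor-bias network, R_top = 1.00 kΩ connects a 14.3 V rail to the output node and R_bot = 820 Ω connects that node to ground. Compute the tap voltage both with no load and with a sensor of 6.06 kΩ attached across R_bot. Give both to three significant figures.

Unloaded: 6.44 V; loaded: 6.00 V

Open-circuit: V = 14.3 × 820/(1000 + 820) = 6.44 V.
With the load, R_bot becomes R_bot‖R_L = 722.3 Ω, so V = 14.3 × 722.3/1722 = 6.00 V.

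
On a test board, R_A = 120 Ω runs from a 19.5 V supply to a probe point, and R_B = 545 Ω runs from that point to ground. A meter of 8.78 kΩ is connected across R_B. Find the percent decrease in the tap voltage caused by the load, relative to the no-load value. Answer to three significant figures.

1.11 %

The divider's output (Thévenin) resistance is R_A‖R_B = 98.35 Ω.
Fractional drop under load = R_th/(R_th + R_L) = 98.35 / (98.35 + 8780) = 0.01108.
So the output falls by 1.11 %.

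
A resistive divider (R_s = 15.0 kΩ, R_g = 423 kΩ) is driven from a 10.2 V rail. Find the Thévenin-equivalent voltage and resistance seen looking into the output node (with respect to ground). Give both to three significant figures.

V_th is the open-circuit tap voltage: 10.2 × 423/(15.0 + 423) = 9.85 V.
With the supply zeroed, R_s and R_g appear in parallel from the tap: R_th = R_s‖R_g = (15.0 × 423)/438.0 = 14.5 kΩ.

V_th = 9.85 V, R_th = 14.5 kΩ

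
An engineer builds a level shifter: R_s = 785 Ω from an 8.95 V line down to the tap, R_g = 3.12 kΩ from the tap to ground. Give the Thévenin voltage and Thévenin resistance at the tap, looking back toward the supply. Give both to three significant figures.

V_th is the open-circuit tap voltage: 8.95 × 3120/(785 + 3120) = 7.15 V.
With the supply zeroed, R_s and R_g appear in parallel from the tap: R_th = R_s‖R_g = (785 × 3120)/3905 = 627 Ω.

V_th = 7.15 V, R_th = 627 Ω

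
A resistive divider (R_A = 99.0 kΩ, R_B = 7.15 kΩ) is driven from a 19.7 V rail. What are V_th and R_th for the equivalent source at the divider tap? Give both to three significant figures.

V_th = 1.33 V, R_th = 6.67 kΩ

V_th is the open-circuit tap voltage: 19.7 × 7.15/(99.0 + 7.15) = 1.33 V.
With the supply zeroed, R_A and R_B appear in parallel from the tap: R_th = R_A‖R_B = (99.0 × 7.15)/106.2 = 6.67 kΩ.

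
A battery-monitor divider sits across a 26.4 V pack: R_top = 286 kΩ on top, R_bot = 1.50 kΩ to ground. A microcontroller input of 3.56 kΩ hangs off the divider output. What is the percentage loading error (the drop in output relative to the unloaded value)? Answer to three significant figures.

The divider's output (Thévenin) resistance is R_top‖R_bot = 1.492 kΩ.
Fractional drop under load = R_th/(R_th + R_L) = 1.492 / (1.492 + 3.56) = 0.2954.
So the output falls by 29.5 %.

29.5 %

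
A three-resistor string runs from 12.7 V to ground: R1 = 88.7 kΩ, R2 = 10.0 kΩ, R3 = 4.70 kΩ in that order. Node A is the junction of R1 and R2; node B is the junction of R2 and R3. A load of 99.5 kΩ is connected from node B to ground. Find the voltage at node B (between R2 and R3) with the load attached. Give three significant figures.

V ≈ 0.552 V

At node B, R3 is in parallel with the load: R3‖R_L = 4.488 kΩ.
Below node A the resistance is R2 + (R3‖R_L) = 14.49 kΩ, so V_A = 12.7 × 14.49/103.2 = 1.783 V.
Then V_B = V_A × (R3‖R_L)/(R2 + R3‖R_L) = 1.783 × 4.488/14.49 = 0.552 V.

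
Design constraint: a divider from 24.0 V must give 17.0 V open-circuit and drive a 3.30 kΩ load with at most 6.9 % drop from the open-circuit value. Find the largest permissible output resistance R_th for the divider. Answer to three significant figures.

R_th ≤ 245 Ω

Loading drop = R_th/(R_th + R_L) ≤ 0.0690, so R_th ≤ R_L · ε/(1−ε) = 3.30 kΩ × 0.0690/0.9310 = 245 Ω.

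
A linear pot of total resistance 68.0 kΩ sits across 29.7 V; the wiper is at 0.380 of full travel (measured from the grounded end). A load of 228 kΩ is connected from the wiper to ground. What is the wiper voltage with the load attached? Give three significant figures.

V ≈ 10.5 V

The wiper splits the pot into (1−α)R = 42.16 kΩ above and αR = 25.84 kΩ below.
Lower section ‖ load = 23.21 kΩ.
V_wiper = 29.7 × 23.21/(42.16 + 23.21) = 10.5 V.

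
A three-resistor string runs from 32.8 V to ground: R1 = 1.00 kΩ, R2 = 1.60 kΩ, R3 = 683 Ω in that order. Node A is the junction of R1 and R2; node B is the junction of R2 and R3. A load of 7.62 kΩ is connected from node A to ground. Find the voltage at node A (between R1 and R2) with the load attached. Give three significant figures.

Below node A the series string R2+R3 = 2283 Ω sits in parallel with the 7620 Ω load: 1757 Ω.
V_A = 32.8 × 1757/(1000 + 1757) = 20.9 V.

V ≈ 20.9 V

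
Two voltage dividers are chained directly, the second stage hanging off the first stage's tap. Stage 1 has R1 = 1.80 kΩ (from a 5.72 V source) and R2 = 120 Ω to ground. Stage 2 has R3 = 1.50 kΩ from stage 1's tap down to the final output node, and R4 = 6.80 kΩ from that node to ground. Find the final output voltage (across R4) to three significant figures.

Stage 2 presents R3+R4 = 8300 Ω as a load on stage 1's tap.
Stage 1's lower leg becomes R2‖(R3+R4) = 118.3 Ω, so V_mid = 5.72 × 118.3/1918 = 0.3527 V.
Stage 2 is itself unloaded: V_out = V_mid × R4/(R3+R4) = 0.3527 × 6800/8300 = 0.289 V.

V_out ≈ 0.289 V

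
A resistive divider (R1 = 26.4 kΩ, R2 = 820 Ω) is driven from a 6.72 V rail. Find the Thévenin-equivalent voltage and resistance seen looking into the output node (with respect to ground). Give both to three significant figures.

V_th = 0.202 V, R_th = 795 Ω

V_th is the open-circuit tap voltage: 6.72 × 820/(26400 + 820) = 0.202 V.
With the supply zeroed, R1 and R2 appear in parallel from the tap: R_th = R1‖R2 = (26400 × 820)/27220 = 795 Ω.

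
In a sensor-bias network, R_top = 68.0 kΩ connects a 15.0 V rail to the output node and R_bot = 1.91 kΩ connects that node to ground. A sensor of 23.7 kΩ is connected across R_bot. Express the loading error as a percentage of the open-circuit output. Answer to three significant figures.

The divider's output (Thévenin) resistance is R_top‖R_bot = 1.858 kΩ.
Fractional drop under load = R_th/(R_th + R_L) = 1.858 / (1.858 + 23.7) = 0.07269.
So the output falls by 7.27 %.

7.27 %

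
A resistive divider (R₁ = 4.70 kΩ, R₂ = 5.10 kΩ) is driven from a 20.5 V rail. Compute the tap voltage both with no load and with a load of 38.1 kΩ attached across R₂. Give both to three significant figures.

Unloaded: 10.7 V; loaded: 10.0 V

Open-circuit: V = 20.5 × 5.10/(4.70 + 5.10) = 10.7 V.
With the load, R₂ becomes R₂‖R_L = 4.498 kΩ, so V = 20.5 × 4.498/9.198 = 10.0 V.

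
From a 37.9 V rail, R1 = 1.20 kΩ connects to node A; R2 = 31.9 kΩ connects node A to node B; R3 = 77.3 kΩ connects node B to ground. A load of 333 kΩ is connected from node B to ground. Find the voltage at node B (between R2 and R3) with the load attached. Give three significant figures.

V ≈ 24.8 V

At node B, R3 is in parallel with the load: R3‖R_L = 62.74 kΩ.
Below node A the resistance is R2 + (R3‖R_L) = 94.64 kΩ, so V_A = 37.9 × 94.64/95.84 = 37.43 V.
Then V_B = V_A × (R3‖R_L)/(R2 + R3‖R_L) = 37.43 × 62.74/94.64 = 24.8 V.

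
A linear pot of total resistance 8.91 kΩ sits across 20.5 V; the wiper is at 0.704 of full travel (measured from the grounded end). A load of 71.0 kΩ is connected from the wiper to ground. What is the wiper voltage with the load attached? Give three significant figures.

V ≈ 14.1 V

The wiper splits the pot into (1−α)R = 2.637 kΩ above and αR = 6.273 kΩ below.
Lower section ‖ load = 5.763 kΩ.
V_wiper = 20.5 × 5.763/(2.637 + 5.763) = 14.1 V.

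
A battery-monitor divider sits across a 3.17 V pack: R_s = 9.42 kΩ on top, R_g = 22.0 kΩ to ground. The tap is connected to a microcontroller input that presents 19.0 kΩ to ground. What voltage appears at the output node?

V_out ≈ 1.65 V

The load sits in parallel with R_g: R_g‖R_L = (22.0 × 19.0) / (22.0 + 19.0) = 10.20 kΩ.
V_out = 3.17 × 10.20 / (9.42 + 10.20) = 3.17 × 10.20/19.62 = 1.65 V.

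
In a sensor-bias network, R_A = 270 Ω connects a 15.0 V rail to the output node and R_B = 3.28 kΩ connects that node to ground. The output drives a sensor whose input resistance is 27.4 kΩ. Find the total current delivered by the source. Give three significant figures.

R_B‖R_L = 2929 Ω, so the source sees R_A + R_B‖R_L = 3199 Ω.
I = 15.0 V / 3199 Ω = 4.69 mA.

I ≈ 4.69 mA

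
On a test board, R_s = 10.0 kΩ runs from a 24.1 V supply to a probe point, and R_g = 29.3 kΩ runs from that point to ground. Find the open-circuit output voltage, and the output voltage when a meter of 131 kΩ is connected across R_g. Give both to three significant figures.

Unloaded: 18.0 V; loaded: 17.0 V

Open-circuit: V = 24.1 × 29.3/(10.0 + 29.3) = 18.0 V.
With the load, R_g becomes R_g‖R_L = 23.94 kΩ, so V = 24.1 × 23.94/33.94 = 17.0 V.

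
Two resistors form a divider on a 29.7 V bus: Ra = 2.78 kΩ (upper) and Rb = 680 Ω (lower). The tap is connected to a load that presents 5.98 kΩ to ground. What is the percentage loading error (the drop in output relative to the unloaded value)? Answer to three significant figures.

8.37 %

The divider's output (Thévenin) resistance is Ra‖Rb = 546.4 Ω.
Fractional drop under load = R_th/(R_th + R_L) = 546.4 / (546.4 + 5980) = 0.08372.
So the output falls by 8.37 %.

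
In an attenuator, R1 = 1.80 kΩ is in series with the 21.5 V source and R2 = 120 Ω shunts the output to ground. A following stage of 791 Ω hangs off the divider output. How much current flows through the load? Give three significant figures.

R2‖R_L = 104.2 Ω; V_out = 21.5 × 104.2/1904 = 1.176 V.
I_L = V_out / R_L = 1.176 / 791 Ω = 1.49 mA.

I_L ≈ 1.49 mA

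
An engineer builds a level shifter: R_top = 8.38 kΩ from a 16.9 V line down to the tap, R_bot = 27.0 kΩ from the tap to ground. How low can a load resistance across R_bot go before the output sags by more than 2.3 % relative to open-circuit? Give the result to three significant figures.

R_L(min) ≈ 272 kΩ

Output resistance R_th = R_top‖R_bot = (8.38 × 27.0)/35.38 = 6.395 kΩ.
The fractional drop is R_th/(R_th + R_L); requiring this ≤ 0.0230 gives R_L ≥ R_th(1/0.0230 − 1) = 6.395 × 42.48 = 272 kΩ.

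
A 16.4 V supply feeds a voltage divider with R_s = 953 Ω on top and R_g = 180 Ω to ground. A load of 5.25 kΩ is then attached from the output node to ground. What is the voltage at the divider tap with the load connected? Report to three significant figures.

The load sits in parallel with R_g: R_g‖R_L = (180 × 5250) / (180 + 5250) = 174.0 Ω.
V_out = 16.4 × 174.0 / (953 + 174.0) = 16.4 × 174.0/1127 = 2.53 V.

V_out ≈ 2.53 V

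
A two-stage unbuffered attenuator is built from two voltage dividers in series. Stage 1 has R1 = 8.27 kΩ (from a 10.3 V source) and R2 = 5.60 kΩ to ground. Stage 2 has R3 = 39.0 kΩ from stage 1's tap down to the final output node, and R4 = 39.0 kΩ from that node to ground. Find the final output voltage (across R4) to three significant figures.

V_out ≈ 1.99 V

Stage 2 presents R3+R4 = 78.00 kΩ as a load on stage 1's tap.
Stage 1's lower leg becomes R2‖(R3+R4) = 5.225 kΩ, so V_mid = 10.3 × 5.225/13.49 = 3.988 V.
Stage 2 is itself unloaded: V_out = V_mid × R4/(R3+R4) = 3.988 × 39.0/78.00 = 1.99 V.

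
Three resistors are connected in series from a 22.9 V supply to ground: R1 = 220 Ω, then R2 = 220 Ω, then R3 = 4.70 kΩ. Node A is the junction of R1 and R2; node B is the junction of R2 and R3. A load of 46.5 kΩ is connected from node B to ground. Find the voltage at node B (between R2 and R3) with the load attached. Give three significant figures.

At node B, R3 is in parallel with the load: R3‖R_L = 4269 Ω.
Below node A the resistance is R2 + (R3‖R_L) = 4489 Ω, so V_A = 22.9 × 4489/4709 = 21.83 V.
Then V_B = V_A × (R3‖R_L)/(R2 + R3‖R_L) = 21.83 × 4269/4489 = 20.8 V.

V ≈ 20.8 V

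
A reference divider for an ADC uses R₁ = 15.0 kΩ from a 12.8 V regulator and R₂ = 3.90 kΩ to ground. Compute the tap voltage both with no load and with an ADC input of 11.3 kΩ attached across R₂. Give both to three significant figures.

Unloaded: 2.64 V; loaded: 2.07 V

Open-circuit: V = 12.8 × 3.90/(15.0 + 3.90) = 2.64 V.
With the load, R₂ becomes R₂‖R_L = 2.899 kΩ, so V = 12.8 × 2.899/17.90 = 2.07 V.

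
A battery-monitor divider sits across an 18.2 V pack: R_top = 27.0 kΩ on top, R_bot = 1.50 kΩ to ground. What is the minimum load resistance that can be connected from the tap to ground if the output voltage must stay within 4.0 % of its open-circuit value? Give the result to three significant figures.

Output resistance R_th = R_top‖R_bot = (27.0 × 1.50)/28.50 = 1.421 kΩ.
The fractional drop is R_th/(R_th + R_L); requiring this ≤ 0.0400 gives R_L ≥ R_th(1/0.0400 − 1) = 1.421 × 24.00 = 34.1 kΩ.

R_L(min) ≈ 34.1 kΩ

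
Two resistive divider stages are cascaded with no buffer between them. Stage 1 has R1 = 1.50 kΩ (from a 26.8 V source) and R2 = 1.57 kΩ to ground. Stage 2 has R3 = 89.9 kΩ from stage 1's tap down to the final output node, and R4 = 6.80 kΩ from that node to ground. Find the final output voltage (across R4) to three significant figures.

Stage 2 presents R3+R4 = 96.70 kΩ as a load on stage 1's tap.
Stage 1's lower leg becomes R2‖(R3+R4) = 1.545 kΩ, so V_mid = 26.8 × 1.545/3.045 = 13.60 V.
Stage 2 is itself unloaded: V_out = V_mid × R4/(R3+R4) = 13.60 × 6.80/96.70 = 0.956 V.

V_out ≈ 0.956 V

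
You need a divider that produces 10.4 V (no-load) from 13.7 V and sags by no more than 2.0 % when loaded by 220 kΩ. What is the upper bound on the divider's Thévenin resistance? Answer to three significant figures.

Loading drop = R_th/(R_th + R_L) ≤ 0.0200, so R_th ≤ R_L · ε/(1−ε) = 220 kΩ × 0.0200/0.9800 = 4.49 kΩ.

R_th ≤ 4.49 kΩ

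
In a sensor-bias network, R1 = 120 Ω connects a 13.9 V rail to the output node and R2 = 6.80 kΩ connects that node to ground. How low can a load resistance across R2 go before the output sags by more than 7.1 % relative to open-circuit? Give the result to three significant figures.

Output resistance R_th = R1‖R2 = (120 × 6800)/6920 = 117.9 Ω.
The fractional drop is R_th/(R_th + R_L); requiring this ≤ 0.0710 gives R_L ≥ R_th(1/0.0710 − 1) = 117.9 × 13.08 = 1.54 kΩ.

R_L(min) ≈ 1.54 kΩ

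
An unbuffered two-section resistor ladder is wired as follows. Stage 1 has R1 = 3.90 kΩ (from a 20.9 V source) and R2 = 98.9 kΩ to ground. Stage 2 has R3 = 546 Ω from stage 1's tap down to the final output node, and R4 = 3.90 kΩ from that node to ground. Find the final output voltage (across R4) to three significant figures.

Stage 2 presents R3+R4 = 4446 Ω as a load on stage 1's tap.
Stage 1's lower leg becomes R2‖(R3+R4) = 4255 Ω, so V_mid = 20.9 × 4255/8155 = 10.90 V.
Stage 2 is itself unloaded: V_out = V_mid × R4/(R3+R4) = 10.90 × 3900/4446 = 9.57 V.

V_out ≈ 9.57 V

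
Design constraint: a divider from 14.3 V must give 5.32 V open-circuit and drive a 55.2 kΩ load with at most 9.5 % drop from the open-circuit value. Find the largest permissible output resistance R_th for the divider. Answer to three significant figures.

Loading drop = R_th/(R_th + R_L) ≤ 0.0950, so R_th ≤ R_L · ε/(1−ε) = 55.2 kΩ × 0.0950/0.9050 = 5.79 kΩ.
(Any R1, R2 with R2/(R1+R2) = 0.372 and R1‖R2 ≤ 5.79 kΩ will meet the spec.)

R_th ≤ 5.79 kΩ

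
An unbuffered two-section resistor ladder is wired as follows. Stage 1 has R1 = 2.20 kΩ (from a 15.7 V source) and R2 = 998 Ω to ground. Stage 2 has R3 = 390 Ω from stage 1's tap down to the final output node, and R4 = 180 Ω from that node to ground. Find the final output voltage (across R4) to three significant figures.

Stage 2 presents R3+R4 = 570.0 Ω as a load on stage 1's tap.
Stage 1's lower leg becomes R2‖(R3+R4) = 362.8 Ω, so V_mid = 15.7 × 362.8/2563 = 2.223 V.
Stage 2 is itself unloaded: V_out = V_mid × R4/(R3+R4) = 2.223 × 180/570.0 = 0.702 V.

V_out ≈ 0.702 V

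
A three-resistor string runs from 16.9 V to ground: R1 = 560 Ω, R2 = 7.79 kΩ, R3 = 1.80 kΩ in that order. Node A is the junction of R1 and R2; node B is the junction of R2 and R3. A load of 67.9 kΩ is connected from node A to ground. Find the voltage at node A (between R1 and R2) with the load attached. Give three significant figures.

V ≈ 15.8 V

Below node A the series string R2+R3 = 9590 Ω sits in parallel with the 67900 Ω load: 8403 Ω.
V_A = 16.9 × 8403/(560 + 8403) = 15.8 V.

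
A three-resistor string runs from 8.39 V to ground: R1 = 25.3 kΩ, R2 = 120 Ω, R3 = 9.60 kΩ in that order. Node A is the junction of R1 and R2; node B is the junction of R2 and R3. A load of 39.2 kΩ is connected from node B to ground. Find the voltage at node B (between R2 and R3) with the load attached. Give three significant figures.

At node B, R3 is in parallel with the load: R3‖R_L = 7711 Ω.
Below node A the resistance is R2 + (R3‖R_L) = 7831 Ω, so V_A = 8.39 × 7831/33130 = 1.983 V.
Then V_B = V_A × (R3‖R_L)/(R2 + R3‖R_L) = 1.983 × 7711/7831 = 1.95 V.

V ≈ 1.95 V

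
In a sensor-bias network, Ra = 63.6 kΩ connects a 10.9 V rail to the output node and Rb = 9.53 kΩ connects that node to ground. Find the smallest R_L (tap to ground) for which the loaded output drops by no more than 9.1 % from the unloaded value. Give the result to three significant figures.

R_L(min) ≈ 82.8 kΩ

Output resistance R_th = Ra‖Rb = (63.6 × 9.53)/73.13 = 8.288 kΩ.
The fractional drop is R_th/(R_th + R_L); requiring this ≤ 0.0910 gives R_L ≥ R_th(1/0.0910 − 1) = 8.288 × 9.989 = 82.8 kΩ.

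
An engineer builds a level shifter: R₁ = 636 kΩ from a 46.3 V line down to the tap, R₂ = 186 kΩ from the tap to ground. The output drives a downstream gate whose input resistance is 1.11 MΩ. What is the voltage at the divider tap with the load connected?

The load sits in parallel with R₂: R₂‖R_L = (186 × 1110) / (186 + 1110) = 159.3 kΩ.
V_out = 46.3 × 159.3 / (636 + 159.3) = 46.3 × 159.3/795.3 = 9.27 V.

V_out ≈ 9.27 V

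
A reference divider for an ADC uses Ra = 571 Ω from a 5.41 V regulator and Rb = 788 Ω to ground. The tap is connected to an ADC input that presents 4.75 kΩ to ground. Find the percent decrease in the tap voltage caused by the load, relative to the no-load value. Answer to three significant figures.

The divider's output (Thévenin) resistance is Ra‖Rb = 331.1 Ω.
Fractional drop under load = R_th/(R_th + R_L) = 331.1 / (331.1 + 4750) = 0.06516.
So the output falls by 6.52 %.

6.52 %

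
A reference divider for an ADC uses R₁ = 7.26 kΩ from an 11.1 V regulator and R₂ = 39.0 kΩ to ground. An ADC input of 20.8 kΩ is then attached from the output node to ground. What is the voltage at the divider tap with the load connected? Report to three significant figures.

V_out ≈ 7.23 V

The load sits in parallel with R₂: R₂‖R_L = (39.0 × 20.8) / (39.0 + 20.8) = 13.57 kΩ.
V_out = 11.1 × 13.57 / (7.26 + 13.57) = 11.1 × 13.57/20.83 = 7.23 V.
(Unloaded it would have been 9.36 V.)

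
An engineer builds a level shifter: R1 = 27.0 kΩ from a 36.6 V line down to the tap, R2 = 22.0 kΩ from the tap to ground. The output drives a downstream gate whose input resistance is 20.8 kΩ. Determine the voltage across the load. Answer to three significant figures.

The load sits in parallel with R2: R2‖R_L = (22.0 × 20.8) / (22.0 + 20.8) = 10.69 kΩ.
V_out = 36.6 × 10.69 / (27.0 + 10.69) = 36.6 × 10.69/37.69 = 10.4 V.
(Unloaded it would have been 16.4 V.)

V_out ≈ 10.4 V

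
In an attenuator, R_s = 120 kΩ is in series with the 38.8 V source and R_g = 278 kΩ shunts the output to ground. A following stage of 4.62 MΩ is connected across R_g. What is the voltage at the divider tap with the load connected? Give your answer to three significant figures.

V_out ≈ 26.6 V

The load sits in parallel with R_g: R_g‖R_L = (278 × 4620) / (278 + 4620) = 262.2 kΩ.
V_out = 38.8 × 262.2 / (120 + 262.2) = 38.8 × 262.2/382.2 = 26.6 V.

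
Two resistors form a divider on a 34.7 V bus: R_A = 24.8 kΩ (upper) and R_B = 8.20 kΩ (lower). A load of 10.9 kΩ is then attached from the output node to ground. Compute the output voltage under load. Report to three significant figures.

V_out ≈ 5.51 V

The load sits in parallel with R_B: R_B‖R_L = (8.20 × 10.9) / (8.20 + 10.9) = 4.680 kΩ.
V_out = 34.7 × 4.680 / (24.8 + 4.680) = 34.7 × 4.680/29.48 = 5.51 V.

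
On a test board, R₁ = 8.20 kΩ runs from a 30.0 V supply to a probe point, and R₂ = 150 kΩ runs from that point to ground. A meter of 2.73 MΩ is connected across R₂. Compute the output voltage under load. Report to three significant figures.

The load sits in parallel with R₂: R₂‖R_L = (150 × 2730) / (150 + 2730) = 142.2 kΩ.
V_out = 30.0 × 142.2 / (8.20 + 142.2) = 30.0 × 142.2/150.4 = 28.4 V.
(Unloaded it would have been 28.4 V.)

V_out ≈ 28.4 V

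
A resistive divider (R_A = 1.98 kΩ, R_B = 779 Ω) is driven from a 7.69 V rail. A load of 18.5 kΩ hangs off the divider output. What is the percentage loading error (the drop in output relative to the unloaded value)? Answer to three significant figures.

The divider's output (Thévenin) resistance is R_A‖R_B = 559.1 Ω.
Fractional drop under load = R_th/(R_th + R_L) = 559.1 / (559.1 + 18500) = 0.02933.
So the output falls by 2.93 %.

2.93 %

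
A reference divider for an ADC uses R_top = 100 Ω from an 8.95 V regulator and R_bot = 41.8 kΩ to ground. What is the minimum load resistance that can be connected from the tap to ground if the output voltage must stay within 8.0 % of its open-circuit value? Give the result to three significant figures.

Output resistance R_th = R_top‖R_bot = (100 × 41800)/41900 = 99.76 Ω.
The fractional drop is R_th/(R_th + R_L); requiring this ≤ 0.0800 gives R_L ≥ R_th(1/0.0800 − 1) = 99.76 × 11.50 = 1.15 kΩ.

R_L(min) ≈ 1.15 kΩ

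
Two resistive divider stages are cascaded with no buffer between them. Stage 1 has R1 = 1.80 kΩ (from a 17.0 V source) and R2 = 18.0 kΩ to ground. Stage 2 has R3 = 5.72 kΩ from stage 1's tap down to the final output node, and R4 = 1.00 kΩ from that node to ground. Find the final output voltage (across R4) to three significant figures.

V_out ≈ 1.85 V

Stage 2 presents R3+R4 = 6.720 kΩ as a load on stage 1's tap.
Stage 1's lower leg becomes R2‖(R3+R4) = 4.893 kΩ, so V_mid = 17.0 × 4.893/6.693 = 12.43 V.
Stage 2 is itself unloaded: V_out = V_mid × R4/(R3+R4) = 12.43 × 1.00/6.720 = 1.85 V.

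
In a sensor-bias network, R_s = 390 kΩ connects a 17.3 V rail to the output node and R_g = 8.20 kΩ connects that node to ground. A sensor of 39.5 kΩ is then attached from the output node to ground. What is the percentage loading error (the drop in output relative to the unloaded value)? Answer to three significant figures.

The divider's output (Thévenin) resistance is R_s‖R_g = 8.031 kΩ.
Fractional drop under load = R_th/(R_th + R_L) = 8.031 / (8.031 + 39.5) = 0.1690.
So the output falls by 16.9 %.

16.9 %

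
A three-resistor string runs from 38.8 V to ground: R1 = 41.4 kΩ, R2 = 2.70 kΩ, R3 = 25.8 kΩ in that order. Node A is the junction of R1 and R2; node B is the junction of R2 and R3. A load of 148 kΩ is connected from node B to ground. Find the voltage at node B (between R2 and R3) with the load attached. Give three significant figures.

At node B, R3 is in parallel with the load: R3‖R_L = 21.97 kΩ.
Below node A the resistance is R2 + (R3‖R_L) = 24.67 kΩ, so V_A = 38.8 × 24.67/66.07 = 14.49 V.
Then V_B = V_A × (R3‖R_L)/(R2 + R3‖R_L) = 14.49 × 21.97/24.67 = 12.9 V.

V ≈ 12.9 V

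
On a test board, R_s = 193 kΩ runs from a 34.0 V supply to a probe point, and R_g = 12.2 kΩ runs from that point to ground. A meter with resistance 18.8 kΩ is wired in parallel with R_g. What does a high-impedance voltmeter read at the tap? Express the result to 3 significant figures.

The load sits in parallel with R_g: R_g‖R_L = (12.2 × 18.8) / (12.2 + 18.8) = 7.399 kΩ.
V_out = 34.0 × 7.399 / (193 + 7.399) = 34.0 × 7.399/200.4 = 1.26 V.

V_out ≈ 1.26 V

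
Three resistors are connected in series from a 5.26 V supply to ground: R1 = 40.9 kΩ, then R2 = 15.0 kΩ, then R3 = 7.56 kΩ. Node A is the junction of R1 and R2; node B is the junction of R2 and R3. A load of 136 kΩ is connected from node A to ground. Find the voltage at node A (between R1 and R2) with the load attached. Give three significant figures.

V ≈ 1.69 V

Below node A the series string R2+R3 = 22.56 kΩ sits in parallel with the 136 kΩ load: 19.35 kΩ.
V_A = 5.26 × 19.35/(40.9 + 19.35) = 1.69 V.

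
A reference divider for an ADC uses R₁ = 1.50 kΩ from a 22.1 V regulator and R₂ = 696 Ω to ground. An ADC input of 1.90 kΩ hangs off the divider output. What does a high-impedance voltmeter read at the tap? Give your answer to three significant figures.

The load sits in parallel with R₂: R₂‖R_L = (696 × 1900) / (696 + 1900) = 509.4 Ω.
V_out = 22.1 × 509.4 / (1500 + 509.4) = 22.1 × 509.4/2009 = 5.60 V.

V_out ≈ 5.60 V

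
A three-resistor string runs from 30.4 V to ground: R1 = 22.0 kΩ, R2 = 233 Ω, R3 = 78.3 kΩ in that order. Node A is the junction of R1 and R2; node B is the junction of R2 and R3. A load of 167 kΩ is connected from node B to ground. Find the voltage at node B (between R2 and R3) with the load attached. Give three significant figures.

V ≈ 21.5 V

At node B, R3 is in parallel with the load: R3‖R_L = 53310 Ω.
Below node A the resistance is R2 + (R3‖R_L) = 53540 Ω, so V_A = 30.4 × 53540/75540 = 21.55 V.
Then V_B = V_A × (R3‖R_L)/(R2 + R3‖R_L) = 21.55 × 53310/53540 = 21.5 V.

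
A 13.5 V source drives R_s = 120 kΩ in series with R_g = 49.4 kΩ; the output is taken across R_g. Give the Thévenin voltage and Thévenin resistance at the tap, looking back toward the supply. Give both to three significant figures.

V_th = 3.94 V, R_th = 35.0 kΩ

V_th is the open-circuit tap voltage: 13.5 × 49.4/(120 + 49.4) = 3.94 V.
With the supply zeroed, R_s and R_g appear in parallel from the tap: R_th = R_s‖R_g = (120 × 49.4)/169.4 = 35.0 kΩ.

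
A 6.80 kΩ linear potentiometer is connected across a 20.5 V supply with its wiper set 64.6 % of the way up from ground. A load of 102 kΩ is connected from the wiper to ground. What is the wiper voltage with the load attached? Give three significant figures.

The wiper splits the pot into (1−α)R = 2.407 kΩ above and αR = 4.393 kΩ below.
Lower section ‖ load = 4.211 kΩ.
V_wiper = 20.5 × 4.211/(2.407 + 4.211) = 13.0 V.

V ≈ 13.0 V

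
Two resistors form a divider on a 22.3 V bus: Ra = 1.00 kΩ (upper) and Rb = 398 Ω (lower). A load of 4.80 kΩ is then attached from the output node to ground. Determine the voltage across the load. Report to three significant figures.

V_out ≈ 5.99 V

The load sits in parallel with Rb: Rb‖R_L = (398 × 4800) / (398 + 4800) = 367.5 Ω.
V_out = 22.3 × 367.5 / (1000 + 367.5) = 22.3 × 367.5/1368 = 5.99 V.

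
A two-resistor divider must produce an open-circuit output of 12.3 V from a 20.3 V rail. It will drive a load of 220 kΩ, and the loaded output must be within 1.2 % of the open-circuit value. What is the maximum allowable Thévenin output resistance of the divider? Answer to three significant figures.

Loading drop = R_th/(R_th + R_L) ≤ 0.0120, so R_th ≤ R_L · ε/(1−ε) = 220 kΩ × 0.0120/0.9880 = 2.67 kΩ.
(Any R1, R2 with R2/(R1+R2) = 0.606 and R1‖R2 ≤ 2.67 kΩ will meet the spec.)

R_th ≤ 2.67 kΩ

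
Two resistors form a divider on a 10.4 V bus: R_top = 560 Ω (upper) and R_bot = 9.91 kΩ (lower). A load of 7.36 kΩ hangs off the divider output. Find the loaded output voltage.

V_out ≈ 9.18 V

The load sits in parallel with R_bot: R_bot‖R_L = (9910 × 7360) / (9910 + 7360) = 4223 Ω.
V_out = 10.4 × 4223 / (560 + 4223) = 10.4 × 4223/4783 = 9.18 V.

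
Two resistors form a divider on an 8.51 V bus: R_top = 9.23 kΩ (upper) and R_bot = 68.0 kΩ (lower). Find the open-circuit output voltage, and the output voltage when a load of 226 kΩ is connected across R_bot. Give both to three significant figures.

Open-circuit: V = 8.51 × 68.0/(9.23 + 68.0) = 7.49 V.
With the load, R_bot becomes R_bot‖R_L = 52.27 kΩ, so V = 8.51 × 52.27/61.50 = 7.23 V.

Unloaded: 7.49 V; loaded: 7.23 V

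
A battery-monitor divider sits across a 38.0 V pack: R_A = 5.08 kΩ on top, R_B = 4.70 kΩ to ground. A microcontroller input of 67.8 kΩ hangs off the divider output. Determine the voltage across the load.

The load sits in parallel with R_B: R_B‖R_L = (4.70 × 67.8) / (4.70 + 67.8) = 4.395 kΩ.
V_out = 38.0 × 4.395 / (5.08 + 4.395) = 38.0 × 4.395/9.475 = 17.6 V.

V_out ≈ 17.6 V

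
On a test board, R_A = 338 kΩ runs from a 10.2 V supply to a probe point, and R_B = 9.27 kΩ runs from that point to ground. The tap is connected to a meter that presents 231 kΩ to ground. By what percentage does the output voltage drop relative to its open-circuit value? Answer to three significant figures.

3.76 %

The divider's output (Thévenin) resistance is R_A‖R_B = 9.023 kΩ.
Fractional drop under load = R_th/(R_th + R_L) = 9.023 / (9.023 + 231) = 0.03759.
So the output falls by 3.76 %.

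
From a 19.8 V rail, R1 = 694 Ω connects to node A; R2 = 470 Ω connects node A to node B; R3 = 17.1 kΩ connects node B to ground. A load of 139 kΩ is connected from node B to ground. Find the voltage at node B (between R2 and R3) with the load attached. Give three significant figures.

V ≈ 18.4 V

At node B, R3 is in parallel with the load: R3‖R_L = 15230 Ω.
Below node A the resistance is R2 + (R3‖R_L) = 15700 Ω, so V_A = 19.8 × 15700/16390 = 18.96 V.
Then V_B = V_A × (R3‖R_L)/(R2 + R3‖R_L) = 18.96 × 15230/15700 = 18.4 V.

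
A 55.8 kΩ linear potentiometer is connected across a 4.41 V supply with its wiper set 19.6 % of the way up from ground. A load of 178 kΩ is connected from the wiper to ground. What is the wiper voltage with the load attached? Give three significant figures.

V ≈ 0.824 V

The wiper splits the pot into (1−α)R = 44.86 kΩ above and αR = 10.94 kΩ below.
Lower section ‖ load = 10.30 kΩ.
V_wiper = 4.41 × 10.30/(44.86 + 10.30) = 0.824 V.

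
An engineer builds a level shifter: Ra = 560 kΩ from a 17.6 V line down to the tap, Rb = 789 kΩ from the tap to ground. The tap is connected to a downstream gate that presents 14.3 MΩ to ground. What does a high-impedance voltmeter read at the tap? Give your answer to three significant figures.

The load sits in parallel with Rb: Rb‖R_L = (789 × 14300) / (789 + 14300) = 747.7 kΩ.
V_out = 17.6 × 747.7 / (560 + 747.7) = 17.6 × 747.7/1308 = 10.1 V.
(Unloaded it would have been 10.3 V.)

V_out ≈ 10.1 V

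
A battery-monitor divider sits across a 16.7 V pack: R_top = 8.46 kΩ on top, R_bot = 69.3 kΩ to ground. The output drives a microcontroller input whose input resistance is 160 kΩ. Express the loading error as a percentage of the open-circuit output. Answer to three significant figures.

4.50 %

The divider's output (Thévenin) resistance is R_top‖R_bot = 7.540 kΩ.
Fractional drop under load = R_th/(R_th + R_L) = 7.540 / (7.540 + 160) = 0.04500.
So the output falls by 4.50 %.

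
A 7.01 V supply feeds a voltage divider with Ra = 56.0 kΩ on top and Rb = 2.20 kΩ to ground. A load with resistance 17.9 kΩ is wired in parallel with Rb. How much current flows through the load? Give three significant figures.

I_L ≈ 0.0132 mA

Rb‖R_L = 1.959 kΩ; V_out = 7.01 × 1.959/57.96 = 0.2370 V.
I_L = V_out / R_L = 0.2370 / 17.9 kΩ = 0.0132 mA.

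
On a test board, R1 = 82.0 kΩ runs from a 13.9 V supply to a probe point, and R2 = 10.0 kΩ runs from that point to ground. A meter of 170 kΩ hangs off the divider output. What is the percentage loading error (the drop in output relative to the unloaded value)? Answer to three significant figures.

The divider's output (Thévenin) resistance is R1‖R2 = 8.913 kΩ.
Fractional drop under load = R_th/(R_th + R_L) = 8.913 / (8.913 + 170) = 0.04982.
So the output falls by 4.98 %.

4.98 %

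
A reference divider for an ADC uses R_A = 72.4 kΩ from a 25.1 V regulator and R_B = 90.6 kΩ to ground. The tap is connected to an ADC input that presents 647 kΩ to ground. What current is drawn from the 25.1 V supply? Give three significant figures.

I ≈ 0.165 mA

R_B‖R_L = 79.47 kΩ, so the source sees R_A + R_B‖R_L = 151.9 kΩ.
I = 25.1 V / 151.9 kΩ = 0.165 mA.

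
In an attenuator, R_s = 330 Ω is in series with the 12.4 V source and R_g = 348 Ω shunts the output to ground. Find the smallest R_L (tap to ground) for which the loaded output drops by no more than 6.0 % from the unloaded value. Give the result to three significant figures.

R_L(min) ≈ 2.65 kΩ

Output resistance R_th = R_s‖R_g = (330 × 348)/678.0 = 169.4 Ω.
The fractional drop is R_th/(R_th + R_L); requiring this ≤ 0.0600 gives R_L ≥ R_th(1/0.0600 − 1) = 169.4 × 15.67 = 2.65 kΩ.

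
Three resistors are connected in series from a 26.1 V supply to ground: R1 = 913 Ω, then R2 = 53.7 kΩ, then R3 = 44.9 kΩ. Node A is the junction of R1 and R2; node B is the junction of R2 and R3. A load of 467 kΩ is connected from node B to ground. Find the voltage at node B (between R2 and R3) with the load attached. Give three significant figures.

V ≈ 11.2 V

At node B, R3 is in parallel with the load: R3‖R_L = 40960 Ω.
Below node A the resistance is R2 + (R3‖R_L) = 94660 Ω, so V_A = 26.1 × 94660/95570 = 25.85 V.
Then V_B = V_A × (R3‖R_L)/(R2 + R3‖R_L) = 25.85 × 40960/94660 = 11.2 V.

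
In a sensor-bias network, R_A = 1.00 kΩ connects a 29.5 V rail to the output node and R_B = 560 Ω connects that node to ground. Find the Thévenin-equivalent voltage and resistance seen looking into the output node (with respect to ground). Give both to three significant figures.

V_th = 10.6 V, R_th = 359 Ω

V_th is the open-circuit tap voltage: 29.5 × 560/(1000 + 560) = 10.6 V.
With the supply zeroed, R_A and R_B appear in parallel from the tap: R_th = R_A‖R_B = (1000 × 560)/1560 = 359 Ω.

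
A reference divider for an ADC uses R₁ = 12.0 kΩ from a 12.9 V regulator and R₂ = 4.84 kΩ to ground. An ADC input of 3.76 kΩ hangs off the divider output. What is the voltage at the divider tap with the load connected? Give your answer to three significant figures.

V_out ≈ 1.93 V

The load sits in parallel with R₂: R₂‖R_L = (4.84 × 3.76) / (4.84 + 3.76) = 2.116 kΩ.
V_out = 12.9 × 2.116 / (12.0 + 2.116) = 12.9 × 2.116/14.12 = 1.93 V.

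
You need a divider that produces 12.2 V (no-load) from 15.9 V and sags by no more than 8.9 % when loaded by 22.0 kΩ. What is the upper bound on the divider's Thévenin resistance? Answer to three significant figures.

R_th ≤ 2.15 kΩ

Loading drop = R_th/(R_th + R_L) ≤ 0.0890, so R_th ≤ R_L · ε/(1−ε) = 22.0 kΩ × 0.0890/0.9110 = 2.15 kΩ.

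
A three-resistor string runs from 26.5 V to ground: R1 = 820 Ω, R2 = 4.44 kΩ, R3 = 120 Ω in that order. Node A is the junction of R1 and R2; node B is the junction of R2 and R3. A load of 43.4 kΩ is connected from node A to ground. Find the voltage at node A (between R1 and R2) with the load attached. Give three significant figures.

V ≈ 22.1 V

Below node A the series string R2+R3 = 4560 Ω sits in parallel with the 43400 Ω load: 4126 Ω.
V_A = 26.5 × 4126/(820 + 4126) = 22.1 V.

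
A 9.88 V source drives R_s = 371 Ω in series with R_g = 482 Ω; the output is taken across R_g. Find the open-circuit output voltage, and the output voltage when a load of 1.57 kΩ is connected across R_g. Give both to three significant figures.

Open-circuit: V = 9.88 × 482/(371 + 482) = 5.58 V.
With the load, R_g becomes R_g‖R_L = 368.8 Ω, so V = 9.88 × 368.8/739.8 = 4.93 V.

Unloaded: 5.58 V; loaded: 4.93 V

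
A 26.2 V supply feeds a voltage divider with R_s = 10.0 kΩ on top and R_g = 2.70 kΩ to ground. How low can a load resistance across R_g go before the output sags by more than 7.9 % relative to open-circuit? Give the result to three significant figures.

Output resistance R_th = R_s‖R_g = (10.0 × 2.70)/12.70 = 2.126 kΩ.
The fractional drop is R_th/(R_th + R_L); requiring this ≤ 0.0790 gives R_L ≥ R_th(1/0.0790 − 1) = 2.126 × 11.66 = 24.8 kΩ.

R_L(min) ≈ 24.8 kΩ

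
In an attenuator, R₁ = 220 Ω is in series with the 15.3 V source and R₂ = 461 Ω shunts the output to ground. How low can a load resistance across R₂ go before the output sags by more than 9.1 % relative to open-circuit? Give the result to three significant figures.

R_L(min) ≈ 1.49 kΩ

Output resistance R_th = R₁‖R₂ = (220 × 461)/681.0 = 148.9 Ω.
The fractional drop is R_th/(R_th + R_L); requiring this ≤ 0.0910 gives R_L ≥ R_th(1/0.0910 − 1) = 148.9 × 9.989 = 1.49 kΩ.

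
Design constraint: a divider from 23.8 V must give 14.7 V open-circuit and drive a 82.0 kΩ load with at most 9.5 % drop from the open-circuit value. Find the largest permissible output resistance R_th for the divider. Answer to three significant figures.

R_th ≤ 8.61 kΩ

Loading drop = R_th/(R_th + R_L) ≤ 0.0950, so R_th ≤ R_L · ε/(1−ε) = 82.0 kΩ × 0.0950/0.9050 = 8.61 kΩ.
(Any R1, R2 with R2/(R1+R2) = 0.618 and R1‖R2 ≤ 8.61 kΩ will meet the spec.)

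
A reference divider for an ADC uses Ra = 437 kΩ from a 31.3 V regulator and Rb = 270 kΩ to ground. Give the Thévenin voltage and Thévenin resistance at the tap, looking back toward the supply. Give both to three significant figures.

V_th is the open-circuit tap voltage: 31.3 × 270/(437 + 270) = 12.0 V.
With the supply zeroed, Ra and Rb appear in parallel from the tap: R_th = Ra‖Rb = (437 × 270)/707.0 = 167 kΩ.

V_th = 12.0 V, R_th = 167 kΩ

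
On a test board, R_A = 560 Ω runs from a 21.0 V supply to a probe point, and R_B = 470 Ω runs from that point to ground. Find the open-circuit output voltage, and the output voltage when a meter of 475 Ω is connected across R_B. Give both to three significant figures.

Open-circuit: V = 21.0 × 470/(560 + 470) = 9.58 V.
With the load, R_B becomes R_B‖R_L = 236.2 Ω, so V = 21.0 × 236.2/796.2 = 6.23 V.

Unloaded: 9.58 V; loaded: 6.23 V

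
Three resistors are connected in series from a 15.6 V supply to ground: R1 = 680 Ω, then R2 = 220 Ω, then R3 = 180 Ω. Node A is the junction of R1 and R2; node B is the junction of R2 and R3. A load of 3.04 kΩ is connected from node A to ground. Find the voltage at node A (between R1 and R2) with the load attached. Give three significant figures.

Below node A the series string R2+R3 = 400.0 Ω sits in parallel with the 3040 Ω load: 353.5 Ω.
V_A = 15.6 × 353.5/(680 + 353.5) = 5.34 V.

V ≈ 5.34 V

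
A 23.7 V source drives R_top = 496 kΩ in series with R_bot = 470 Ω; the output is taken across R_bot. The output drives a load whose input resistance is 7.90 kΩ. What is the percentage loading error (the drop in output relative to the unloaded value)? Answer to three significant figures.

5.61 %

The divider's output (Thévenin) resistance is R_top‖R_bot = 469.6 Ω.
Fractional drop under load = R_th/(R_th + R_L) = 469.6 / (469.6 + 7900) = 0.05610.
So the output falls by 5.61 %.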